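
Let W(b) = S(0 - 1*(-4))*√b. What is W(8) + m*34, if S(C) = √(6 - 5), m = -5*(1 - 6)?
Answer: 850 + 2*√2 ≈ 852.83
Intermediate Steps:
m = 25 (m = -5*(-5) = 25)
S(C) = 1 (S(C) = √1 = 1)
W(b) = √b (W(b) = 1*√b = √b)
W(8) + m*34 = √8 + 25*34 = 2*√2 + 850 = 850 + 2*√2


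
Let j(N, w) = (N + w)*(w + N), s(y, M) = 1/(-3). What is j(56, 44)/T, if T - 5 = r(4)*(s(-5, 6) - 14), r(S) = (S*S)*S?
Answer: -30000/2737 ≈ -10.961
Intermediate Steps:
s(y, M) = -1/3
j(N, w) = (N + w)**2 (j(N, w) = (N + w)*(N + w) = (N + w)**2)
r(S) = S**3 (r(S) = S**2*S = S**3)
T = -2737/3 (T = 5 + 4**3*(-1/3 - 14) = 5 + 64*(-43/3) = 5 - 2752/3 = -2737/3 ≈ -912.33)
j(56, 44)/T = (56 + 44)**2/(-2737/3) = 100**2*(-3/2737) = 10000*(-3/2737) = -30000/2737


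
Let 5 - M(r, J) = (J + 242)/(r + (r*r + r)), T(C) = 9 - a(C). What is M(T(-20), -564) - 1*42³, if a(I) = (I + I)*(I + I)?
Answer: -26755593985/361157 ≈ -74083.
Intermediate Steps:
a(I) = 4*I² (a(I) = (2*I)*(2*I) = 4*I²)
T(C) = 9 - 4*C²
M(r, J) = 5 - (242 + J)/(r² + 2*r) (M(r, J) = 5 - (J + 242)/(r + (r*r + r)) = 5 - (242 + J)/(r + (r² + r)) = 5 - (242 + J)/(r + (r + r²)) = 5 - (242 + J)/(r² + 2*r))
M(T(-20), -564) - 1*42³ = (-242 - 1*(-564) + 5*(9 - 4*(-20)²)² + 10*(9 - 4*(-20)²))/((9 - 4*(-20)²)*(2 + (9 - 4*(-20)²))) - 1*42³ = (-242 + 564 + 5*(9 - 4*400)² + 10*(9 - 4*400))/((9 - 4*400)*(2 + (9 - 4*400))) - 1*74088 = (-242 + 564 + 5*(9 - 1600)² + 10*(9 - 1600))/((9 - 1600)*(2 + (9 - 1600))) - 74088 = (-242 + 564 + 5*(-1591)² + 10*(-1591))/((-1591)*(2 - 1591)) - 74088 = -1/1591*(-242 + 564 + 5*2531281 - 15910)/(-1589) - 74088 = -1/1591*(-1/1589)*(-242 + 564 + 12656405 - 15910) - 74088 = -1/1591*(-1/1589)*12640817 - 74088 = 1805831/361157 - 74088 = -26755593985/361157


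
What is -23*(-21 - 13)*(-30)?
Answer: -23460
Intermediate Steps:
-23*(-21 - 13)*(-30) = -23*(-34)*(-30) = 782*(-30) = -23460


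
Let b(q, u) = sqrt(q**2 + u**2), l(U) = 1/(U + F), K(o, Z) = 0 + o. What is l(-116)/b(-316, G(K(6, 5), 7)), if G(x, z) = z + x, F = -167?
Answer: -sqrt(4001)/5661415 ≈ -1.1173e-5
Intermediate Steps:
K(o, Z) = o
G(x, z) = x + z
l(U) = 1/(-167 + U) (l(U) = 1/(U - 167) = 1/(-167 + U))
l(-116)/b(-316, G(K(6, 5), 7)) = 1/((-167 - 116)*(sqrt((-316)**2 + (6 + 7)**2))) = 1/((-283)*(sqrt(99856 + 13**2))) = -1/(283*sqrt(99856 + 169)) = -sqrt(4001)/20005/283 = -sqrt(4001)/5661415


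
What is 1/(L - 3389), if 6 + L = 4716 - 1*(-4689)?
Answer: 1/6010 ≈ 0.00016639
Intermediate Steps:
L = 9399 (L = -6 + (4716 - 1*(-4689)) = -6 + (4716 + 4689) = -6 + 9405 = 9399)
1/(L - 3389) = 1/(9399 - 3389) = 1/6010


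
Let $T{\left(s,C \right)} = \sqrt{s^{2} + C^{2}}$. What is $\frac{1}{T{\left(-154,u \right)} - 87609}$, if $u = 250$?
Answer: $- \frac{87609}{7675250665} - \frac{2 \sqrt{21554}}{7675250665} \approx -1.1453 \cdot 10^{-5}$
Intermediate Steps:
$T{\left(s,C \right)} = \sqrt{C^{2} + s^{2}}$
$\frac{1}{T{\left(-154,u \right)} - 87609} = \frac{1}{\sqrt{250^{2} + \left(-154\right)^{2}} - 87609} = \frac{1}{\sqrt{62500 + 23716} - 87609} = \frac{1}{\sqrt{86216} - 87609} = \frac{1}{2 \sqrt{21554} - 87609} = \frac{1}{-87609 + 2 \sqrt{21554}}$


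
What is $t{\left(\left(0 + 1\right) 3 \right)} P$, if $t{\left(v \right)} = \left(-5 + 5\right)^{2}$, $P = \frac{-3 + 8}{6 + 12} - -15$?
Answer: $0$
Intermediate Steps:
$P = \frac{275}{18}$ ($P = \frac{5}{18} + 15 = \frac{275}{18} \approx 15.278$)
$t{\left(v \right)} = 0$ ($t{\left(v \right)} = 0^{2} = 0$)
$t{\left(\left(0 + 1\right) 3 \right)} P = 0 \cdot \frac{275}{18} = 0$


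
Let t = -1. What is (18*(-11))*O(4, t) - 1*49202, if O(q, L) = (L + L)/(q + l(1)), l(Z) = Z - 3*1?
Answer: -49004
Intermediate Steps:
l(Z) = -3 + Z (l(Z) = Z - 3 = -3 + Z)
O(q, L) = 2*L/(-2 + q) (O(q, L) = (L + L)/(q + (-3 + 1)) = (2*L)/(q - 2) = (2*L)/(-2 + q) = 2*L/(-2 + q))
(18*(-11))*O(4, t) - 1*49202 = (18*(-11))*(2*(-1)/(-2 + 4)) - 1*49202 = -396*(-1)/2 - 49202 = -198*(-1) - 49202 = 198 - 49202 = -49004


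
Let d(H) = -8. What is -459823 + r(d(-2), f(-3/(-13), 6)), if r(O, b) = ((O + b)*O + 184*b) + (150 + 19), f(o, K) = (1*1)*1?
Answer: -459414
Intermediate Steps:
f(o, K) = 1 (f(o, K) = 1*1 = 1)
r(O, b) = 169 + 184*b + O*(O + b) (r(O, b) = (O*(O + b) + 184*b) + 169 = (184*b + O*(O + b)) + 169 = 169 + 184*b + O*(O + b))
-459823 + r(d(-2), f(-3/(-13), 6)) = -459823 + (169 + (-8)**2 + 184*1 - 8*1) = -459823 + (169 + 64 + 184 - 8) = -459823 + 409 = -459414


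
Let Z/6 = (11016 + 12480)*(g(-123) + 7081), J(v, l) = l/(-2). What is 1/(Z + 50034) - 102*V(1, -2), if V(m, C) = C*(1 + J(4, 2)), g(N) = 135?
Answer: 1/1017332850 ≈ 9.8296e-10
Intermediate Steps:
J(v, l) = -l/2 (J(v, l) = l*(-1/2) = -l/2)
V(m, C) = 0 (V(m, C) = C*(1 - 1/2*2) = C*(1 - 1) = C*0 = 0)
Z = 1017282816 (Z = 6*((11016 + 12480)*(135 + 7081)) = 6*(23496*7216) = 6*169547136 = 1017282816)
1/(Z + 50034) - 102*V(1, -2) = 1/(1017282816 + 50034) - 102*0 = 1/1017332850 + 0 = 1/1017332850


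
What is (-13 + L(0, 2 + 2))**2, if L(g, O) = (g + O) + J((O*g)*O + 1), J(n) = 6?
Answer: 9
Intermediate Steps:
L(g, O) = 6 + O + g (L(g, O) = (g + O) + 6 = (O + g) + 6 = 6 + O + g)
(-13 + L(0, 2 + 2))**2 = (-13 + (6 + (2 + 2) + 0))**2 = (-13 + (6 + 4 + 0))**2 = (-13 + 10)**2 = (-3)**2 = 9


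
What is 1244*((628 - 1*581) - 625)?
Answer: -719032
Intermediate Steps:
1244*((628 - 1*581) - 625) = 1244*((628 - 581) - 625) = 1244*(47 - 625) = 1244*(-578) = -719032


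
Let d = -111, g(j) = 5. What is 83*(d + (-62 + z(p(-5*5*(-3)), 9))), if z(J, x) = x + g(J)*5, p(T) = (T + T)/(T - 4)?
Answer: -11537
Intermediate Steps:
p(T) = 2*T/(-4 + T) (p(T) = (2*T)/(-4 + T) = 2*T/(-4 + T))
z(J, x) = 25 + x (z(J, x) = x + 5*5 = x + 25 = 25 + x)
83*(d + (-62 + z(p(-5*5*(-3)), 9))) = 83*(-111 + (-62 + (25 + 9))) = 83*(-111 + (-62 + 34)) = 83*(-111 - 28) = 83*(-139) = -11537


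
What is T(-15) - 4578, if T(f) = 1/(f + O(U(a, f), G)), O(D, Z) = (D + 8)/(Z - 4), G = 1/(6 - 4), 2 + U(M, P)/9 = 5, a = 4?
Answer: -114451/25 ≈ -4578.0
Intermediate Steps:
U(M, P) = 27 (U(M, P) = -18 + 9*5 = -18 + 45 = 27)
G = ½ (G = 1/2 = ½ ≈ 0.50000)
O(D, Z) = (8 + D)/(-4 + Z)
T(f) = 1/(-10 + f) (T(f) = 1/(f + (8 + 27)/(-4 + ½)) = 1/(f + 35/(-7/2)) = 1/(f - 2/7*35) = 1/(f - 10) = 1/(-10 + f))
T(-15) - 4578 = 1/(-10 - 15) - 4578 = 1/(-25) - 4578 = -1/25 - 4578 = -114451/25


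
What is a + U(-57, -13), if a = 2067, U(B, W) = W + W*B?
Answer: 2795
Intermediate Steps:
U(B, W) = W + B*W
a + U(-57, -13) = 2067 - 13*(1 - 57) = 2067 - 13*(-56) = 2067 + 728 = 2795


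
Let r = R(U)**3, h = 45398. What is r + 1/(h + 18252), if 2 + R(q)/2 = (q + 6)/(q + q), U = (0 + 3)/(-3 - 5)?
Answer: -436575349/63650 ≈ -6859.0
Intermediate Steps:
U = -3/8 (U = 3/(-8) = 3*(-1/8) = -3/8 ≈ -0.37500)
R(q) = -4 + (6 + q)/q (R(q) = -4 + 2*((q + 6)/(q + q)) = -4 + 2*((6 + q)/((2*q))) = -4 + 2*((6 + q)*(1/(2*q))) = -4 + 2*((6 + q)/(2*q)) = -4 + (6 + q)/q)
r = -6859 (r = (-3 + 6/(-3/8))**3 = (-3 + 6*(-8/3))**3 = (-3 - 16)**3 = (-19)**3 = -6859)
r + 1/(h + 18252) = -6859 + 1/(45398 + 18252) = -6859 + 1/63650 = -436575349/63650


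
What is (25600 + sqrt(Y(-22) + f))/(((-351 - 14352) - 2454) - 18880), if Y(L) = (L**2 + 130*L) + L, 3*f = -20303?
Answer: -25600/36037 - I*sqrt(82491)/108111 ≈ -0.71038 - 0.0026566*I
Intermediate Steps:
f = -20303/3 (f = (1/3)*(-20303) = -20303/3 ≈ -6767.7)
Y(L) = L**2 + 131*L
(25600 + sqrt(Y(-22) + f))/(((-351 - 14352) - 2454) - 18880) = (25600 + sqrt(-22*(131 - 22) - 20303/3))/(((-351 - 14352) - 2454) - 18880) = (25600 + sqrt(-22*109 - 20303/3))/((-14703 - 2454) - 18880) = (25600 + sqrt(-2398 - 20303/3))/(-17157 - 18880) = (25600 + sqrt(-27497/3))/(-36037) = (25600 + I*sqrt(82491)/3)*(-1/36037) = -25600/36037 - I*sqrt(82491)/108111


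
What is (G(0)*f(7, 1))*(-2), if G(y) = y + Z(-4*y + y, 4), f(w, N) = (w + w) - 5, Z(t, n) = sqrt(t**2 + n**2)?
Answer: -72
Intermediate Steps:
Z(t, n) = sqrt(n**2 + t**2)
f(w, N) = -5 + 2*w (f(w, N) = 2*w - 5 = -5 + 2*w)
G(y) = y + sqrt(16 + 9*y**2) (G(y) = y + sqrt(4**2 + (-4*y + y)**2) = y + sqrt(16 + (-3*y)**2) = y + sqrt(16 + 9*y**2))
(G(0)*f(7, 1))*(-2) = ((0 + sqrt(16 + 9*0**2))*(-5 + 2*7))*(-2) = ((0 + sqrt(16 + 9*0))*(-5 + 14))*(-2) = ((0 + sqrt(16 + 0))*9)*(-2) = ((0 + sqrt(16))*9)*(-2) = ((0 + 4)*9)*(-2) = (4*9)*(-2) = 36*(-2) = -72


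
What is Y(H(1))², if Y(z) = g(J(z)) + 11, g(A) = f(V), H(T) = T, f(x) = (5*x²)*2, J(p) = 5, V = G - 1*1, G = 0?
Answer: 441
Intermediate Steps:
V = -1 (V = 0 - 1*1 = 0 - 1 = -1)
f(x) = 10*x²
g(A) = 10 (g(A) = 10*(-1)² = 10*1 = 10)
Y(z) = 21 (Y(z) = 10 + 11 = 21)
Y(H(1))² = 21² = 441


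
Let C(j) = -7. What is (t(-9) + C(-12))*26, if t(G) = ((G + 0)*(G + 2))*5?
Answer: 8008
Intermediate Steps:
t(G) = 5*G*(2 + G) (t(G) = (G*(2 + G))*5 = 5*G*(2 + G))
(t(-9) + C(-12))*26 = (5*(-9)*(2 - 9) - 7)*26 = (5*(-9)*(-7) - 7)*26 = (315 - 7)*26 = 308*26 = 8008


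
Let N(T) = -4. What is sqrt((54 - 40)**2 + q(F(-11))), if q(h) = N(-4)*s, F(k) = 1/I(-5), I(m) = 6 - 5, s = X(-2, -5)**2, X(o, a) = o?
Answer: 6*sqrt(5) ≈ 13.416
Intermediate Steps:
s = 4 (s = (-2)**2 = 4)
I(m) = 1
F(k) = 1 (F(k) = 1/1 = 1)
q(h) = -16 (q(h) = -4*4 = -16)
sqrt((54 - 40)**2 + q(F(-11))) = sqrt((54 - 40)**2 - 16) = sqrt(14**2 - 16) = sqrt(196 - 16) = sqrt(180) = 6*sqrt(5)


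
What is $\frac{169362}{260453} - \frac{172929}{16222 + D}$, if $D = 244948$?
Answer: $- \frac{807603297}{68022510010} \approx -0.011873$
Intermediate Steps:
$\frac{169362}{260453} - \frac{172929}{16222 + D} = \frac{169362}{260453} - \frac{172929}{16222 + 244948} = 169362 \cdot \frac{1}{260453} - \frac{172929}{261170} = \frac{169362}{260453} - \frac{172929}{261170} = - \frac{807603297}{68022510010}$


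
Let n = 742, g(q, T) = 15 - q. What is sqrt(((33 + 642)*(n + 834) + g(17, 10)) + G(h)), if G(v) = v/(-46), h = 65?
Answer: sqrt(2250993578)/46 ≈ 1031.4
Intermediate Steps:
G(v) = -v/46 (G(v) = v*(-1/46) = -v/46)
sqrt(((33 + 642)*(n + 834) + g(17, 10)) + G(h)) = sqrt(((33 + 642)*(742 + 834) + (15 - 1*17)) - 1/46*65) = sqrt((675*1576 + (15 - 17)) - 65/46) = sqrt((1063800 - 2) - 65/46) = sqrt(1063798 - 65/46) = sqrt(48934643/46) = sqrt(2250993578)/46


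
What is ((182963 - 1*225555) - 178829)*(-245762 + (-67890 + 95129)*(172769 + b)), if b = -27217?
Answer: -877811413100886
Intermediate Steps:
((182963 - 1*225555) - 178829)*(-245762 + (-67890 + 95129)*(172769 + b)) = ((182963 - 1*225555) - 178829)*(-245762 + (-67890 + 95129)*(172769 - 27217)) = ((182963 - 225555) - 178829)*(-245762 + 27239*145552) = (-42592 - 178829)*(-245762 + 3964690928) = -221421*3964445166 = -877811413100886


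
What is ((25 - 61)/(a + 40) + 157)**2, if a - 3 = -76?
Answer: 3024121/121 ≈ 24993.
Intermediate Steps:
a = -73 (a = 3 - 76 = -73)
((25 - 61)/(a + 40) + 157)**2 = ((25 - 61)/(-73 + 40) + 157)**2 = (-36/(-33) + 157)**2 = (-36*(-1/33) + 157)**2 = (12/11 + 157)**2 = (1739/11)**2 = 3024121/121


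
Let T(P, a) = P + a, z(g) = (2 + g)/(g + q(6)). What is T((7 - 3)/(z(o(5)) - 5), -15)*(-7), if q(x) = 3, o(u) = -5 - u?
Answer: 3031/27 ≈ 112.26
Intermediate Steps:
z(g) = (2 + g)/(3 + g) (z(g) = (2 + g)/(g + 3) = (2 + g)/(3 + g))
T((7 - 3)/(z(o(5)) - 5), -15)*(-7) = ((7 - 3)/((2 + (-5 - 1*5))/(3 + (-5 - 1*5)) - 5) - 15)*(-7) = (4/((2 + (-5 - 5))/(3 + (-5 - 5)) - 5) - 15)*(-7) = (4/((2 - 10)/(3 - 10) - 5) - 15)*(-7) = (4/(-8/(-7) - 5) - 15)*(-7) = (4/(-⅐*(-8) - 5) - 15)*(-7) = (4/(8/7 - 5) - 15)*(-7) = (4/(-27/7) - 15)*(-7) = (4*(-7/27) - 15)*(-7) = (-28/27 - 15)*(-7) = -433/27*(-7) = 3031/27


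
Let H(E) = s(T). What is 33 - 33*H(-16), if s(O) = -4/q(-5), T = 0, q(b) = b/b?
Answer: 165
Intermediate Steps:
q(b) = 1
s(O) = -4 (s(O) = -4/1 = -4*1 = -4)
H(E) = -4
33 - 33*H(-16) = 33 - 33*(-4) = 33 + 132 = 165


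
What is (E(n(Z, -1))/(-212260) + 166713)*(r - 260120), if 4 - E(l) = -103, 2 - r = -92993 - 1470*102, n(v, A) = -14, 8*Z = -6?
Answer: -121623404875301/42452 ≈ -2.8650e+9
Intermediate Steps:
Z = -¾ (Z = (⅛)*(-6) = -¾ ≈ -0.75000)
r = 242935 (r = 2 - (-92993 - 1470*102) = 2 - (-92993 - 149940) = 2 - 1*(-242933) = 2 + 242933 = 242935)
E(l) = 107 (E(l) = 4 - 1*(-103) = 4 + 103 = 107)
(E(n(Z, -1))/(-212260) + 166713)*(r - 260120) = (107/(-212260) + 166713)*(242935 - 260120) = (107*(-1/212260) + 166713)*(-17185) = (-107/212260 + 166713)*(-17185) = (35386501273/212260)*(-17185) = -121623404875301/42452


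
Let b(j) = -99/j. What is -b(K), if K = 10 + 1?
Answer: 9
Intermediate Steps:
K = 11
-b(K) = -(-99)/11 = -1*(-9) = 9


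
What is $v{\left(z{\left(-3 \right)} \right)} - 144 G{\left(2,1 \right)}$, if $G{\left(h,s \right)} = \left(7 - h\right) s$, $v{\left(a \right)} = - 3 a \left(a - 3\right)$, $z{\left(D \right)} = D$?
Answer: $-774$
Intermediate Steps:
$v{\left(a \right)} = - 3 a \left(-3 + a\right)$
$G{\left(h,s \right)} = s \left(7 - h\right)$
$v{\left(z{\left(-3 \right)} \right)} - 144 G{\left(2,1 \right)} = 3 \left(-3\right) \left(3 - -3\right) - 144 \cdot 1 \left(7 - 2\right) = 3 \left(-3\right) \left(3 + 3\right) - 144 \cdot 1 \left(7 - 2\right) = 3 \left(-3\right) 6 - 144 \cdot 1 \cdot 5 = -54 - 720 = -774$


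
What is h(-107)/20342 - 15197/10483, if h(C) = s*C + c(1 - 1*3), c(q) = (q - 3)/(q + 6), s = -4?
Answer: -1218655015/852980744 ≈ -1.4287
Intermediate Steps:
c(q) = (-3 + q)/(6 + q)
h(C) = -5/4 - 4*C (h(C) = -4*C + (-3 + (1 - 1*3))/(6 + (1 - 1*3)) = -4*C + (-3 + (1 - 3))/(6 + (1 - 3)) = -4*C + (-3 - 2)/(6 - 2) = -4*C - 5/4 = -5/4 - 4*C)
h(-107)/20342 - 15197/10483 = (-5/4 - 4*(-107))/20342 - 15197/10483 = (-5/4 + 428)*(1/20342) - 15197*1/10483 = (1707/4)*(1/20342) - 15197/10483 = 1707/81368 - 15197/10483 = -1218655015/852980744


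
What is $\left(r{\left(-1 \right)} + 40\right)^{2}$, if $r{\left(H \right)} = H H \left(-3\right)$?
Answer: $1369$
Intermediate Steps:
$r{\left(H \right)} = - 3 H^{2}$ ($r{\left(H \right)} = H^{2} \left(-3\right) = - 3 H^{2}$)
$\left(r{\left(-1 \right)} + 40\right)^{2} = \left(- 3 \left(-1\right)^{2} + 40\right)^{2} = \left(\left(-3\right) 1 + 40\right)^{2} = \left(-3 + 40\right)^{2} = 37^{2} = 1369$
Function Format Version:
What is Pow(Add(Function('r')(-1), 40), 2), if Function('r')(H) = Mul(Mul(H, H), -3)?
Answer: 1369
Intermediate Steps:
Function('r')(H) = Mul(-3, Pow(H, 2)) (Function('r')(H) = Mul(Pow(H, 2), -3) = Mul(-3, Pow(H, 2)))
Pow(Add(Function('r')(-1), 40), 2) = Pow(Add(Mul(-3, Pow(-1, 2)), 40), 2) = Pow(Add(Mul(-3, 1), 40), 2) = Pow(Add(-3, 40), 2) = Pow(37, 2) = 1369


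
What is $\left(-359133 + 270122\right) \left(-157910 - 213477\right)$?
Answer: $33057528257$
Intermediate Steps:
$\left(-359133 + 270122\right) \left(-157910 - 213477\right) = \left(-89011\right) \left(-371387\right) = 33057528257$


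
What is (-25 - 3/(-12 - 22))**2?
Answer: 717409/1156 ≈ 620.60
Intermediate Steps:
(-25 - 3/(-12 - 22))**2 = (-25 - 3/(-34))**2 = (-25 - 3*(-1/34))**2 = (-25 + 3/34)**2 = (-847/34)**2 = 717409/1156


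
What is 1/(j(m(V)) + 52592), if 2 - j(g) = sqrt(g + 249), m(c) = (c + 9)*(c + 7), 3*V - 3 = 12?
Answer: 52594/2766128419 + sqrt(417)/2766128419 ≈ 1.9021e-5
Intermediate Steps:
V = 5 (V = 1 + (1/3)*12 = 1 + 4 = 5)
m(c) = (7 + c)*(9 + c) (m(c) = (9 + c)*(7 + c) = (7 + c)*(9 + c))
j(g) = 2 - sqrt(249 + g) (j(g) = 2 - sqrt(g + 249) = 2 - sqrt(249 + g))
1/(j(m(V)) + 52592) = 1/((2 - sqrt(249 + (63 + 5**2 + 16*5))) + 52592) = 1/((2 - sqrt(249 + (63 + 25 + 80))) + 52592) = 1/((2 - sqrt(249 + 168)) + 52592) = 1/((2 - sqrt(417)) + 52592) = 1/(52594 - sqrt(417))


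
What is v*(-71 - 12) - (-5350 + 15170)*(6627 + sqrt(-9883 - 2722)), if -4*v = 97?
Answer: -260300509/4 - 9820*I*sqrt(12605) ≈ -6.5075e+7 - 1.1025e+6*I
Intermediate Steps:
v = -97/4 (v = -1/4*97 = -97/4 ≈ -24.250)
v*(-71 - 12) - (-5350 + 15170)*(6627 + sqrt(-9883 - 2722)) = -97*(-71 - 12)/4 - (-5350 + 15170)*(6627 + sqrt(-9883 - 2722)) = -97/4*(-83) - 9820*(6627 + sqrt(-12605)) = 8051/4 - 9820*(6627 + I*sqrt(12605)) = 8051/4 - (65077140 + 9820*I*sqrt(12605)) = 8051/4 + (-65077140 - 9820*I*sqrt(12605)) = -260300509/4 - 9820*I*sqrt(12605)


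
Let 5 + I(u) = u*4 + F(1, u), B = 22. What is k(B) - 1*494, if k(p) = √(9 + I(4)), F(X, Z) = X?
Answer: -494 + √21 ≈ -489.42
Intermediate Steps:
I(u) = -4 + 4*u (I(u) = -5 + (u*4 + 1) = -5 + (4*u + 1) = -5 + (1 + 4*u) = -4 + 4*u)
k(p) = √21 (k(p) = √(9 + (-4 + 4*4)) = √(9 + (-4 + 16)) = √(9 + 12) = √21)
k(B) - 1*494 = √21 - 1*494 = √21 - 494 = -494 + √21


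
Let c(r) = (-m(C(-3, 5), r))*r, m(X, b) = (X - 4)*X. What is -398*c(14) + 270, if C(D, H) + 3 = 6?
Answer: -16446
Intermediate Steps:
C(D, H) = 3 (C(D, H) = -3 + 6 = 3)
m(X, b) = X*(-4 + X) (m(X, b) = (-4 + X)*X = X*(-4 + X))
c(r) = 3*r (c(r) = (-3*(-4 + 3))*r = (-3*(-1))*r = (-1*(-3))*r = 3*r)
-398*c(14) + 270 = -1194*14 + 270 = -398*42 + 270 = -16716 + 270 = -16446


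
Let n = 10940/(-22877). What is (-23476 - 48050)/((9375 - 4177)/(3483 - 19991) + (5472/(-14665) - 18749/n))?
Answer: -9471696906530040/5191777738376681 ≈ -1.8244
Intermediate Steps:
n = -10940/22877 (n = 10940*(-1/22877) = -10940/22877 ≈ -0.47821)
(-23476 - 48050)/((9375 - 4177)/(3483 - 19991) + (5472/(-14665) - 18749/n)) = (-23476 - 48050)/((9375 - 4177)/(3483 - 19991) + (5472/(-14665) - 18749/(-10940/22877))) = -71526/(5198/(-16508) + (5472*(-1/14665) - 18749*(-22877/10940))) = -71526/(5198*(-1/16508) + (-5472/14665 + 428920873/10940)) = -71526/(-2599/8254 + 1258012947773/32087020) = -71526/5191777738376681/132423131540 = -71526*132423131540/5191777738376681 = -9471696906530040/5191777738376681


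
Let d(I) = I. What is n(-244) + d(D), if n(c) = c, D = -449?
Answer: -693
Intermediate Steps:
n(-244) + d(D) = -244 - 449 = -693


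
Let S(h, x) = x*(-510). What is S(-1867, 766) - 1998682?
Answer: -2389342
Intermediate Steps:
S(h, x) = -510*x
S(-1867, 766) - 1998682 = -510*766 - 1998682 = -390660 - 1998682 = -2389342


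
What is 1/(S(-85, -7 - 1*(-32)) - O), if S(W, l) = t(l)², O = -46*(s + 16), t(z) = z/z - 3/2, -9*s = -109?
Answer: 36/46561 ≈ 0.00077318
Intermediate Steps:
s = 109/9 (s = -⅑*(-109) = 109/9 ≈ 12.111)
t(z) = -½ (t(z) = 1 - 3*½ = 1 - 3/2 = -½)
O = -11638/9 (O = -46*(109/9 + 16) = -46*253/9 = -11638/9 ≈ -1293.1)
S(W, l) = ¼ (S(W, l) = (-½)² = ¼)
1/(S(-85, -7 - 1*(-32)) - O) = 1/(¼ - 1*(-11638/9)) = 1/(¼ + 11638/9) = 1/(46561/36) = 36/46561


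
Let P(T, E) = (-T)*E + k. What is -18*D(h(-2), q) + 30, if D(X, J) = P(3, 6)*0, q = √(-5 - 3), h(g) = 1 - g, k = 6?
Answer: 30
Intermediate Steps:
P(T, E) = 6 - E*T (P(T, E) = (-T)*E + 6 = -E*T + 6 = 6 - E*T)
q = 2*I*√2 (q = √(-8) = 2*I*√2 ≈ 2.8284*I)
D(X, J) = 0 (D(X, J) = (6 - 1*6*3)*0 = (6 - 18)*0 = -12*0 = 0)
-18*D(h(-2), q) + 30 = -18*0 + 30 = 0 + 30 = 30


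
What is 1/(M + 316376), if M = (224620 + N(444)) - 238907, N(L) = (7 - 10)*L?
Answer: 1/300757 ≈ 3.3249e-6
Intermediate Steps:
N(L) = -3*L
M = -15619 (M = (224620 - 3*444) - 238907 = (224620 - 1332) - 238907 = 223288 - 238907 = -15619)
1/(M + 316376) = 1/(-15619 + 316376) = 1/300757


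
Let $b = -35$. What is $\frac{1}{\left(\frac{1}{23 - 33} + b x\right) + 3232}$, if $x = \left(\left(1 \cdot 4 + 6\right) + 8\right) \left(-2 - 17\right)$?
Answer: $\frac{10}{152019} \approx 6.5781 \cdot 10^{-5}$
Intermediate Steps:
$x = -342$ ($x = \left(\left(4 + 6\right) + 8\right) \left(-19\right) = \left(10 + 8\right) \left(-19\right) = 18 \left(-19\right) = -342$)
$\frac{1}{\left(\frac{1}{23 - 33} + b x\right) + 3232} = \frac{1}{\left(\frac{1}{23 - 33} - -11970\right) + 3232} = \frac{1}{\left(\frac{1}{-10} + 11970\right) + 3232} = \frac{1}{\left(- \frac{1}{10} + 11970\right) + 3232} = \frac{1}{\frac{119699}{10} + 3232} = \frac{1}{\frac{152019}{10}} = \frac{10}{152019}$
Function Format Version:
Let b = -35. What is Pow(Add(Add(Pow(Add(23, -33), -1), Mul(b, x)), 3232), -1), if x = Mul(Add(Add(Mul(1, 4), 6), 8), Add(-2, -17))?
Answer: Rational(10, 152019) ≈ 6.5781e-5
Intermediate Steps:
x = -342 (x = Mul(Add(Add(4, 6), 8), -19) = Mul(Add(10, 8), -19) = Mul(18, -19) = -342)
Pow(Add(Add(Pow(Add(23, -33), -1), Mul(b, x)), 3232), -1) = Pow(Add(Add(Pow(Add(23, -33), -1), Mul(-35, -342)), 3232), -1) = Pow(Add(Add(Pow(-10, -1), 11970), 3232), -1) = Pow(Add(Add(Rational(-1, 10), 11970), 3232), -1) = Pow(Add(Rational(119699, 10), 3232), -1) = Pow(Rational(152019, 10), -1) = Rational(10, 152019)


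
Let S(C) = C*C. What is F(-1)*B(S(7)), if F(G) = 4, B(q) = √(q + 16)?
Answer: 4*√65 ≈ 32.249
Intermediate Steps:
S(C) = C²
B(q) = √(16 + q)
F(-1)*B(S(7)) = 4*√(16 + 7²) = 4*√(16 + 49) = 4*√65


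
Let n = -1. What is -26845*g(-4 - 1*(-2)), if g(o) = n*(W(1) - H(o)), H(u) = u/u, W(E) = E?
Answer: 0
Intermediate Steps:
H(u) = 1
g(o) = 0 (g(o) = -(1 - 1*1) = -(1 - 1) = -1*0 = 0)
-26845*g(-4 - 1*(-2)) = -26845*0 = 0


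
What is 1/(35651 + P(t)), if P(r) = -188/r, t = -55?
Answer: 55/1960993 ≈ 2.8047e-5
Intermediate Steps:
1/(35651 + P(t)) = 1/(35651 - 188/(-55)) = 1/(35651 - 188*(-1/55)) = 1/(35651 + 188/55) = 1/(1960993/55) = 55/1960993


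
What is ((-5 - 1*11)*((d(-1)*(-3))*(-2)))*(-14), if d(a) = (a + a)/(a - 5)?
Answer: 448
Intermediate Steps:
d(a) = 2*a/(-5 + a) (d(a) = (2*a)/(-5 + a) = 2*a/(-5 + a))
((-5 - 1*11)*((d(-1)*(-3))*(-2)))*(-14) = ((-5 - 1*11)*(((2*(-1)/(-5 - 1))*(-3))*(-2)))*(-14) = ((-5 - 11)*(((2*(-1)/(-6))*(-3))*(-2)))*(-14) = -16*(2*(-1)*(-1/6))*(-3)*(-2)*(-14) = -16*(1/3)*(-3)*(-2)*(-14) = -(-16)*(-2)*(-14) = -16*2*(-14) = -32*(-14) = 448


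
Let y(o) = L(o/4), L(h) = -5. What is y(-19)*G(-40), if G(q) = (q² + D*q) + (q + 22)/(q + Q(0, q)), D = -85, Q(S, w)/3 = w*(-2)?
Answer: -499991/20 ≈ -25000.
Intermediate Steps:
Q(S, w) = -6*w (Q(S, w) = 3*(w*(-2)) = 3*(-2*w) = -6*w)
y(o) = -5
G(q) = q² - 85*q - (22 + q)/(5*q) (G(q) = (q² - 85*q) + (q + 22)/(q - 6*q) = (q² - 85*q) + (22 + q)/((-5*q)) = (q² - 85*q) + (22 + q)*(-1/(5*q)) = (q² - 85*q) - (22 + q)/(5*q) = q² - 85*q - (22 + q)/(5*q))
y(-19)*G(-40) = -5*(-⅕ + (-40)² - 85*(-40) - 22/5/(-40)) = -5*(-⅕ + 1600 + 3400 - 22/5*(-1/40)) = -5*(-⅕ + 1600 + 3400 + 11/100) = -5*499991/100 = -499991/20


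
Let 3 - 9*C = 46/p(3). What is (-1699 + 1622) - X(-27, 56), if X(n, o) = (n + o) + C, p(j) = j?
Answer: -2825/27 ≈ -104.63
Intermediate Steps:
C = -37/27 (C = ⅓ - 46/(9*3) = ⅓ - ⅑*46/3 = ⅓ - 46/27 = -37/27 ≈ -1.3704)
X(n, o) = -37/27 + n + o (X(n, o) = (n + o) - 37/27 = -37/27 + n + o)
(-1699 + 1622) - X(-27, 56) = (-1699 + 1622) - (-37/27 - 27 + 56) = -77 - 1*746/27 = -77 - 746/27 = -2825/27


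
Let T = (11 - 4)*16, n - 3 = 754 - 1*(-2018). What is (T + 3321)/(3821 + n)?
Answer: 3433/6596 ≈ 0.52047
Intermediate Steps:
n = 2775 (n = 3 + (754 - 1*(-2018)) = 3 + (754 + 2018) = 3 + 2772 = 2775)
T = 112 (T = 7*16 = 112)
(T + 3321)/(3821 + n) = (112 + 3321)/(3821 + 2775) = 3433/6596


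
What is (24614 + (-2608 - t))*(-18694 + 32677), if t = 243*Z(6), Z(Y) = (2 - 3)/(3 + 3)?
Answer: 616552419/2 ≈ 3.0828e+8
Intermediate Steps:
Z(Y) = -⅙ (Z(Y) = -1/6 = -1*⅙ = -⅙)
t = -81/2 (t = 243*(-⅙) = -81/2 ≈ -40.500)
(24614 + (-2608 - t))*(-18694 + 32677) = (24614 + (-2608 - 1*(-81/2)))*(-18694 + 32677) = (24614 + (-2608 + 81/2))*13983 = (24614 - 5135/2)*13983 = (44093/2)*13983 = 616552419/2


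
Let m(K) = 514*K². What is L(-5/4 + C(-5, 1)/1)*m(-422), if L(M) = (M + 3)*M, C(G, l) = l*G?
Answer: 3718616525/2 ≈ 1.8593e+9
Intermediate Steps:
C(G, l) = G*l
L(M) = M*(3 + M) (L(M) = (3 + M)*M = M*(3 + M))
L(-5/4 + C(-5, 1)/1)*m(-422) = ((-5/4 - 5*1/1)*(3 + (-5/4 - 5*1/1)))*(514*(-422)²) = ((-5*¼ - 5*1)*(3 + (-5*¼ - 5*1)))*(514*178084) = ((-5/4 - 5)*(3 + (-5/4 - 5)))*91535176 = -25*(3 - 25/4)/4*91535176 = -25/4*(-13/4)*91535176 = (325/16)*91535176 = 3718616525/2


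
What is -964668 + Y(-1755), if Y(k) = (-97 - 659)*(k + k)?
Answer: 1688892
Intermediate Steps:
Y(k) = -1512*k
-964668 + Y(-1755) = -964668 - 1512*(-1755) = -964668 + 2653560 = 1688892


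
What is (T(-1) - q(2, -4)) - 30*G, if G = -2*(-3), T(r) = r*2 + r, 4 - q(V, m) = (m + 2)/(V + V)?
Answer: -375/2 ≈ -187.50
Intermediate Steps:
q(V, m) = 4 - (2 + m)/(2*V) (q(V, m) = 4 - (m + 2)/(V + V) = 4 - (2 + m)/(2*V))
T(r) = 3*r (T(r) = 2*r + r = 3*r)
G = 6
(T(-1) - q(2, -4)) - 30*G = (3*(-1) - (-2 - 1*(-4) + 8*2)/(2*2)) - 30*6 = (-3 - (-2 + 4 + 16)/(2*2)) - 180 = (-3 - 18/(2*2)) - 180 = (-3 - 1*9/2) - 180 = (-3 - 9/2) - 180 = -15/2 - 180 = -375/2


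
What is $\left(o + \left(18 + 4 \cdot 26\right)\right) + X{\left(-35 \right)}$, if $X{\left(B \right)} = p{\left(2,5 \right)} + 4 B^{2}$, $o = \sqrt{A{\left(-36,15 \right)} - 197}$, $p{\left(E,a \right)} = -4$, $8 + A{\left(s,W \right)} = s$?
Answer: $5018 + i \sqrt{241} \approx 5018.0 + 15.524 i$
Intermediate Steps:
$A{\left(s,W \right)} = -8 + s$
$o = i \sqrt{241}$ ($o = \sqrt{\left(-8 - 36\right) - 197} = \sqrt{-44 - 197} = \sqrt{-241} = i \sqrt{241} \approx 15.524 i$)
$X{\left(B \right)} = -4 + 4 B^{2}$
$\left(o + \left(18 + 4 \cdot 26\right)\right) + X{\left(-35 \right)} = \left(i \sqrt{241} + \left(18 + 4 \cdot 26\right)\right) - \left(4 - 4 \left(-35\right)^{2}\right) = \left(i \sqrt{241} + \left(18 + 104\right)\right) + \left(-4 + 4 \cdot 1225\right) = \left(i \sqrt{241} + 122\right) + \left(-4 + 4900\right) = \left(122 + i \sqrt{241}\right) + 4896 = 5018 + i \sqrt{241}$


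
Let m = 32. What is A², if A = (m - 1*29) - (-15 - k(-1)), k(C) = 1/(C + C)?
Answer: 1225/4 ≈ 306.25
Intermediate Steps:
k(C) = 1/(2*C)
A = 35/2 (A = (32 - 1*29) - (-15 - 1/(2*(-1))) = (32 - 29) - (-15 - (-1)/2) = 3 - (-15 - 1*(-½)) = 3 - (-15 + ½) = 3 - 1*(-29/2) = 3 + 29/2 = 35/2 ≈ 17.500)
A² = (35/2)² = 1225/4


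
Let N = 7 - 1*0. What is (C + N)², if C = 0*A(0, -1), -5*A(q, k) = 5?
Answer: 49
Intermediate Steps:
A(q, k) = -1 (A(q, k) = -⅕*5 = -1)
C = 0 (C = 0*(-1) = 0)
N = 7 (N = 7 + 0 = 7)
(C + N)² = (0 + 7)² = 7² = 49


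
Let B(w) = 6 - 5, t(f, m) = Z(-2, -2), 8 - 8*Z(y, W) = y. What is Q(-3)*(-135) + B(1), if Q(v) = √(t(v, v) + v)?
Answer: 1 - 135*I*√7/2 ≈ 1.0 - 178.59*I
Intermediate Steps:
Z(y, W) = 1 - y/8
t(f, m) = 5/4 (t(f, m) = 1 - ⅛*(-2) = 1 + ¼ = 5/4)
B(w) = 1
Q(v) = √(5/4 + v)
Q(-3)*(-135) + B(1) = (√(5 + 4*(-3))/2)*(-135) + 1 = (√(5 - 12)/2)*(-135) + 1 = (√(-7)/2)*(-135) + 1 = ((I*√7)/2)*(-135) + 1 = (I*√7/2)*(-135) + 1 = -135*I*√7/2 + 1 = 1 - 135*I*√7/2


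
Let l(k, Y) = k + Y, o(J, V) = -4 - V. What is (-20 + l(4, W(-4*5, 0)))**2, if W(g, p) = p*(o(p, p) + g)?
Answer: 256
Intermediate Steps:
W(g, p) = p*(-4 + g - p) (W(g, p) = p*((-4 - p) + g) = p*(-4 + g - p))
l(k, Y) = Y + k
(-20 + l(4, W(-4*5, 0)))**2 = (-20 + (0*(-4 - 4*5 - 1*0) + 4))**2 = (-20 + (0*(-4 - 20 + 0) + 4))**2 = (-20 + (0*(-24) + 4))**2 = (-20 + (0 + 4))**2 = (-20 + 4)**2 = (-16)**2 = 256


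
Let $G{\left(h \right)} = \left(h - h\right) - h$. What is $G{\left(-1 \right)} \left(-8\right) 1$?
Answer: $-8$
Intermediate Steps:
$G{\left(h \right)} = - h$ ($G{\left(h \right)} = 0 - h = - h$)
$G{\left(-1 \right)} \left(-8\right) 1 = \left(-1\right) \left(-1\right) \left(-8\right) 1 = 1 \left(-8\right) 1 = \left(-8\right) 1 = -8$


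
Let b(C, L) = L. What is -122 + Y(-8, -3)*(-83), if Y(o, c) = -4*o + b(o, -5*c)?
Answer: -4023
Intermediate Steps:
Y(o, c) = -5*c - 4*o (Y(o, c) = -4*o - 5*c = -5*c - 4*o)
-122 + Y(-8, -3)*(-83) = -122 + (-5*(-3) - 4*(-8))*(-83) = -122 + (15 + 32)*(-83) = -122 + 47*(-83) = -122 - 3901 = -4023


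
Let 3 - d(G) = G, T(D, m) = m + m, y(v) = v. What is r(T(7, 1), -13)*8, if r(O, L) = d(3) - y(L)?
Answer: 104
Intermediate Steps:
T(D, m) = 2*m
d(G) = 3 - G
r(O, L) = -L (r(O, L) = (3 - 1*3) - L = (3 - 3) - L = 0 - L = -L)
r(T(7, 1), -13)*8 = -1*(-13)*8 = 13*8 = 104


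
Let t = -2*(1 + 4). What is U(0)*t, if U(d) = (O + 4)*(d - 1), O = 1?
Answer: 50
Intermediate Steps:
U(d) = -5 + 5*d (U(d) = (1 + 4)*(d - 1) = 5*(-1 + d) = -5 + 5*d)
t = -10 (t = -2*5 = -10)
U(0)*t = (-5 + 5*0)*(-10) = (-5 + 0)*(-10) = -5*(-10) = 50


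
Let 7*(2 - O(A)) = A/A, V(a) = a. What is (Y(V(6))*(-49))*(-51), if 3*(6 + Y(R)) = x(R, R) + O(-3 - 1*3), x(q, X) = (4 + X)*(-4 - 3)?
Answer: -71757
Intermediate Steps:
x(q, X) = -28 - 7*X (x(q, X) = (4 + X)*(-7) = -28 - 7*X)
O(A) = 13/7 (O(A) = 2 - A/(7*A) = 2 - ⅐*1 = 2 - ⅐ = 13/7)
Y(R) = -103/7 - 7*R/3 (Y(R) = -6 + ((-28 - 7*R) + 13/7)/3 = -6 + (-183/7 - 7*R)/3 = -6 + (-61/7 - 7*R/3) = -103/7 - 7*R/3)
(Y(V(6))*(-49))*(-51) = ((-103/7 - 7/3*6)*(-49))*(-51) = ((-103/7 - 14)*(-49))*(-51) = -201/7*(-49)*(-51) = 1407*(-51) = -71757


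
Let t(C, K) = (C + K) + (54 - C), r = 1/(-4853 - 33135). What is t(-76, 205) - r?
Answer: 9838893/37988 ≈ 259.00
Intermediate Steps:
r = -1/37988 (r = 1/(-37988) = -1/37988 ≈ -2.6324e-5)
t(C, K) = 54 + K
t(-76, 205) - r = (54 + 205) - 1*(-1/37988) = 259 + 1/37988 = 9838893/37988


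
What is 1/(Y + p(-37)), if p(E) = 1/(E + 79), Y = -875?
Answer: -42/36749 ≈ -0.0011429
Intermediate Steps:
p(E) = 1/(79 + E)
1/(Y + p(-37)) = 1/(-875 + 1/(79 - 37)) = 1/(-875 + 1/42) = 1/(-36749/42) = -42/36749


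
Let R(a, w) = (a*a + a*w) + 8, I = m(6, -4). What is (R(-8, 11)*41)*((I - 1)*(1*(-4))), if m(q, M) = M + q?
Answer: 2624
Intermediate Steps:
I = 2 (I = -4 + 6 = 2)
R(a, w) = 8 + a² + a*w (R(a, w) = (a² + a*w) + 8 = 8 + a² + a*w)
(R(-8, 11)*41)*((I - 1)*(1*(-4))) = ((8 + (-8)² - 8*11)*41)*((2 - 1)*(1*(-4))) = ((8 + 64 - 88)*41)*(1*(-4)) = -16*41*(-4) = -656*(-4) = 2624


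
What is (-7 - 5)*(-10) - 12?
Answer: 108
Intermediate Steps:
(-7 - 5)*(-10) - 12 = -12*(-10) - 12 = 120 - 12 = 108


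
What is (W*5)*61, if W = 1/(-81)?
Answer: -305/81 ≈ -3.7654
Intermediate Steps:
W = -1/81 ≈ -0.012346
(W*5)*61 = -1/81*5*61 = -5/81*61 = -305/81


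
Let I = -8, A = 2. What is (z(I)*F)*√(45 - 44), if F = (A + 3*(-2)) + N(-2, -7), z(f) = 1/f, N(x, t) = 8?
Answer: -½ ≈ -0.50000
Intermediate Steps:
z(f) = 1/f
F = 4 (F = (2 + 3*(-2)) + 8 = (2 - 6) + 8 = -4 + 8 = 4)
(z(I)*F)*√(45 - 44) = (4/(-8))*√(45 - 44) = (-⅛*4)*√1 = -½*1 = -½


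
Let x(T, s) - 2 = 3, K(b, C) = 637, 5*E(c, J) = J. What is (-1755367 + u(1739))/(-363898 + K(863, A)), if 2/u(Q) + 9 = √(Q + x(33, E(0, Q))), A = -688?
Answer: 2919175303/604103043 - 8*√109/604103043 ≈ 4.8322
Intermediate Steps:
E(c, J) = J/5
x(T, s) = 5 (x(T, s) = 2 + 3 = 5)
u(Q) = 2/(-9 + √(5 + Q)) (u(Q) = 2/(-9 + √(Q + 5)) = 2/(-9 + √(5 + Q)))
(-1755367 + u(1739))/(-363898 + K(863, A)) = (-1755367 + 2/(-9 + √(5 + 1739)))/(-363898 + 637) = (-1755367 + 2/(-9 + √1744))/(-363261) = (-1755367 + 2/(-9 + 4*√109))*(-1/363261) = 1755367/363261 - 2/(363261*(-9 + 4*√109))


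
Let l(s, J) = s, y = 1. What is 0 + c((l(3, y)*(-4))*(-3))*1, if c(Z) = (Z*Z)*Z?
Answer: 46656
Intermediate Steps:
c(Z) = Z³ (c(Z) = Z²*Z = Z³)
0 + c((l(3, y)*(-4))*(-3))*1 = 0 + ((3*(-4))*(-3))³*1 = 0 + (-12*(-3))³*1 = 0 + 36³*1 = 0 + 46656*1 = 0 + 46656 = 46656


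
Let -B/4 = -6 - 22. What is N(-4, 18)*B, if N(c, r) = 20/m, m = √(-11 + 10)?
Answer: -2240*I ≈ -2240.0*I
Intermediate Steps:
B = 112 (B = -4*(-6 - 22) = -4*(-28) = 112)
m = I (m = √(-1) = I ≈ 1.0*I)
N(c, r) = -20*I (N(c, r) = 20/I = 20*(-I) = -20*I)
N(-4, 18)*B = -20*I*112 = -2240*I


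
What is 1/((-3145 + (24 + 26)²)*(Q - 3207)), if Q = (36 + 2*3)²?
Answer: 1/930735 ≈ 1.0744e-6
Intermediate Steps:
Q = 1764 (Q = (36 + 6)² = 42² = 1764)
1/((-3145 + (24 + 26)²)*(Q - 3207)) = 1/((-3145 + (24 + 26)²)*(1764 - 3207)) = 1/((-3145 + 50²)*(-1443)) = 1/((-3145 + 2500)*(-1443)) = 1/(-645*(-1443)) = 1/930735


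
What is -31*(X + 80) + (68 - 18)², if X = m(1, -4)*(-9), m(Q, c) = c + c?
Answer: -2212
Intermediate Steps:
m(Q, c) = 2*c
X = 72 (X = (2*(-4))*(-9) = -8*(-9) = 72)
-31*(X + 80) + (68 - 18)² = -31*(72 + 80) + (68 - 18)² = -31*152 + 50² = -4712 + 2500 = -2212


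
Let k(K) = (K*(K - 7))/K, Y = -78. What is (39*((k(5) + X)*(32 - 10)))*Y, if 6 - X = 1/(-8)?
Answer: -552123/2 ≈ -2.7606e+5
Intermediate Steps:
k(K) = -7 + K (k(K) = (K*(-7 + K))/K = -7 + K)
X = 49/8 (X = 6 - 1/(-8) = 6 - 1*(-⅛) = 6 + ⅛ = 49/8 ≈ 6.1250)
(39*((k(5) + X)*(32 - 10)))*Y = (39*(((-7 + 5) + 49/8)*(32 - 10)))*(-78) = (39*((-2 + 49/8)*22))*(-78) = (39*((33/8)*22))*(-78) = (39*(363/4))*(-78) = (14157/4)*(-78) = -552123/2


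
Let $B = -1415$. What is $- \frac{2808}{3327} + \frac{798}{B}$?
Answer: $- \frac{2209422}{1569235} \approx -1.408$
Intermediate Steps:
$- \frac{2808}{3327} + \frac{798}{B} = - \frac{2808}{3327} + \frac{798}{-1415} = \left(-2808\right) \frac{1}{3327} + 798 \left(- \frac{1}{1415}\right) = - \frac{936}{1109} - \frac{798}{1415} = - \frac{2209422}{1569235}$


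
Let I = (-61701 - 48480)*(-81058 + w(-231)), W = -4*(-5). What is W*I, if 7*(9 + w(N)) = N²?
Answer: 161842667280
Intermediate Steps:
w(N) = -9 + N²/7
W = 20
I = 8092133364 (I = (-61701 - 48480)*(-81058 + (-9 + (⅐)*(-231)²)) = -110181*(-81058 + (-9 + (⅐)*53361)) = -110181*(-81058 + (-9 + 7623)) = -110181*(-81058 + 7614) = -110181*(-73444) = 8092133364)
W*I = 20*8092133364 = 161842667280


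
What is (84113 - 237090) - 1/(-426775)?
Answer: -65286759174/426775 ≈ -1.5298e+5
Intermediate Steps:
(84113 - 237090) - 1/(-426775) = -152977 - 1*(-1/426775) = -152977 + 1/426775 = -65286759174/426775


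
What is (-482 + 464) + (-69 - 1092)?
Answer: -1179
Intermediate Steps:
(-482 + 464) + (-69 - 1092) = -18 - 1161 = -1179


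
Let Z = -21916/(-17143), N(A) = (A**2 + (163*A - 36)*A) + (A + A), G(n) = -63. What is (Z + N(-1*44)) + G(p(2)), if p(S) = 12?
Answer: 5467558907/17143 ≈ 3.1894e+5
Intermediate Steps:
N(A) = A**2 + 2*A + A*(-36 + 163*A) (N(A) = (A**2 + (-36 + 163*A)*A) + 2*A = (A**2 + A*(-36 + 163*A)) + 2*A = A**2 + 2*A + A*(-36 + 163*A))
Z = 21916/17143 (Z = -21916*(-1/17143) = 21916/17143 ≈ 1.2784)
(Z + N(-1*44)) + G(p(2)) = (21916/17143 + 2*(-1*44)*(-17 + 82*(-1*44))) - 63 = (21916/17143 + 2*(-44)*(-17 + 82*(-44))) - 63 = (21916/17143 + 2*(-44)*(-17 - 3608)) - 63 = (21916/17143 + 2*(-44)*(-3625)) - 63 = (21916/17143 + 319000) - 63 = 5468638916/17143 - 63 = 5467558907/17143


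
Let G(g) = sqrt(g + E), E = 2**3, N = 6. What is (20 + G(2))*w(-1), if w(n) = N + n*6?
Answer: 0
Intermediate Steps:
w(n) = 6 + 6*n (w(n) = 6 + n*6 = 6 + 6*n)
E = 8
G(g) = sqrt(8 + g) (G(g) = sqrt(g + 8) = sqrt(8 + g))
(20 + G(2))*w(-1) = (20 + sqrt(8 + 2))*(6 + 6*(-1)) = (20 + sqrt(10))*(6 - 6) = (20 + sqrt(10))*0 = 0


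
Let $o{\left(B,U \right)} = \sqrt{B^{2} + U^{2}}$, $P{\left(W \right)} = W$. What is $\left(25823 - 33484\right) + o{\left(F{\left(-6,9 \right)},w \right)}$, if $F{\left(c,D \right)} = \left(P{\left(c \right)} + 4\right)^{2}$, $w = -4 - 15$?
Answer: $-7661 + \sqrt{377} \approx -7641.6$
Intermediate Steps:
$w = -19$ ($w = -4 - 15 = -19$)
$F{\left(c,D \right)} = \left(4 + c\right)^{2}$ ($F{\left(c,D \right)} = \left(c + 4\right)^{2} = \left(4 + c\right)^{2}$)
$\left(25823 - 33484\right) + o{\left(F{\left(-6,9 \right)},w \right)} = \left(25823 - 33484\right) + \sqrt{\left(\left(4 - 6\right)^{2}\right)^{2} + \left(-19\right)^{2}} = -7661 + \sqrt{\left(\left(-2\right)^{2}\right)^{2} + 361} = -7661 + \sqrt{4^{2} + 361} = -7661 + \sqrt{16 + 361} = -7661 + \sqrt{377}$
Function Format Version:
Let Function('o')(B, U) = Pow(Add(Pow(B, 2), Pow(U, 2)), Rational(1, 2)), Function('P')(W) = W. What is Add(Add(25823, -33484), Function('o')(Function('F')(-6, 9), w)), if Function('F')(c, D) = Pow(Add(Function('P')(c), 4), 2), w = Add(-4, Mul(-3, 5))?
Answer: Add(-7661, Pow(377, Rational(1, 2))) ≈ -7641.6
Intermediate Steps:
w = -19 (w = Add(-4, -15) = -19)
Function('F')(c, D) = Pow(Add(4, c), 2) (Function('F')(c, D) = Pow(Add(c, 4), 2) = Pow(Add(4, c), 2))
Add(Add(25823, -33484), Function('o')(Function('F')(-6, 9), w)) = Add(Add(25823, -33484), Pow(Add(Pow(Pow(Add(4, -6), 2), 2), Pow(-19, 2)), Rational(1, 2))) = Add(-7661, Pow(Add(Pow(Pow(-2, 2), 2), 361), Rational(1, 2))) = Add(-7661, Pow(Add(Pow(4, 2), 361), Rational(1, 2))) = Add(-7661, Pow(Add(16, 361), Rational(1, 2))) = Add(-7661, Pow(377, Rational(1, 2)))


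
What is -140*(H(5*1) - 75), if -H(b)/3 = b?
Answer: 12600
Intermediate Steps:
H(b) = -3*b
-140*(H(5*1) - 75) = -140*(-15 - 75) = -140*(-90) = 12600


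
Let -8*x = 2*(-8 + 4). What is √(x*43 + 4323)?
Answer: √4366 ≈ 66.076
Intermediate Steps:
x = 1 (x = -(-8 + 4)/4 = -(-4)/4 = -⅛*(-8) = 1)
√(x*43 + 4323) = √(1*43 + 4323) = √(43 + 4323) = √4366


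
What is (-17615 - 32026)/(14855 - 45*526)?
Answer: 49641/8815 ≈ 5.6314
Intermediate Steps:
(-17615 - 32026)/(14855 - 45*526) = -49641/(14855 - 23670) = -49641/(-8815) = -49641*(-1/8815) = 49641/8815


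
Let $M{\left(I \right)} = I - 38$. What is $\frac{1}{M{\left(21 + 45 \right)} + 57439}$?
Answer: $\frac{1}{57467} \approx 1.7401 \cdot 10^{-5}$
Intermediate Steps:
$M{\left(I \right)} = -38 + I$ ($M{\left(I \right)} = I - 38 = -38 + I$)
$\frac{1}{M{\left(21 + 45 \right)} + 57439} = \frac{1}{\left(-38 + \left(21 + 45\right)\right) + 57439} = \frac{1}{\left(-38 + 66\right) + 57439} = \frac{1}{28 + 57439} = \frac{1}{57467}$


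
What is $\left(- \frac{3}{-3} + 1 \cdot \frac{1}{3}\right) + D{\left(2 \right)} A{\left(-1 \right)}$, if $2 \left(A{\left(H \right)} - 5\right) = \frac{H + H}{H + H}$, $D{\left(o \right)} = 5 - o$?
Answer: $\frac{107}{6} \approx 17.833$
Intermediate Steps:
$A{\left(H \right)} = \frac{11}{2}$ ($A{\left(H \right)} = 5 + \frac{\left(H + H\right) \frac{1}{H + H}}{2} = 5 + \frac{2 H \frac{1}{2 H}}{2} = 5 + \frac{1}{2} \cdot 1 = 5 + \frac{1}{2} = \frac{11}{2}$)
$\left(- \frac{3}{-3} + 1 \cdot \frac{1}{3}\right) + D{\left(2 \right)} A{\left(-1 \right)} = \left(- \frac{3}{-3} + 1 \cdot \frac{1}{3}\right) + \left(5 - 2\right) \frac{11}{2} = \left(\left(-3\right) \left(- \frac{1}{3}\right) + 1 \cdot \frac{1}{3}\right) + \left(5 - 2\right) \frac{11}{2} = \left(1 + \frac{1}{3}\right) + 3 \cdot \frac{11}{2} = \frac{4}{3} + \frac{33}{2} = \frac{107}{6}$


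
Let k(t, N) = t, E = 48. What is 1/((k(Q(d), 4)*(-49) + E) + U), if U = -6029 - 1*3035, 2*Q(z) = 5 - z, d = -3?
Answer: -1/9212 ≈ -0.00010855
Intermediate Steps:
Q(z) = 5/2 - z/2 (Q(z) = (5 - z)/2 = 5/2 - z/2)
U = -9064 (U = -6029 - 3035 = -9064)
1/((k(Q(d), 4)*(-49) + E) + U) = 1/(((5/2 - ½*(-3))*(-49) + 48) - 9064) = 1/(((5/2 + 3/2)*(-49) + 48) - 9064) = 1/((4*(-49) + 48) - 9064) = 1/((-196 + 48) - 9064) = 1/(-148 - 9064) = 1/(-9212) = -1/9212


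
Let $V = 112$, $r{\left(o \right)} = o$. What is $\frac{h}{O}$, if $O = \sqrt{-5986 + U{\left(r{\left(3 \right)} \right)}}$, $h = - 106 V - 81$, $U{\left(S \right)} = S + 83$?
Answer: $\frac{11953 i \sqrt{59}}{590} \approx 155.61 i$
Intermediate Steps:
$U{\left(S \right)} = 83 + S$
$h = -11953$ ($h = \left(-106\right) 112 - 81 = -11872 - 81 = -11953$)
$O = 10 i \sqrt{59}$ ($O = \sqrt{-5986 + \left(83 + 3\right)} = \sqrt{-5986 + 86} = \sqrt{-5900} = 10 i \sqrt{59} \approx 76.811 i$)
$\frac{h}{O} = - \frac{11953}{10 i \sqrt{59}} = - 11953 \left(- \frac{i \sqrt{59}}{590}\right) = \frac{11953 i \sqrt{59}}{590}$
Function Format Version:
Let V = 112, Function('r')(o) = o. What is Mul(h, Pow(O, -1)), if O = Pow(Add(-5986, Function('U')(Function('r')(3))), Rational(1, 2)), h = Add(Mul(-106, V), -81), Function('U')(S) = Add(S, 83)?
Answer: Mul(Rational(11953, 590), I, Pow(59, Rational(1, 2))) ≈ Mul(155.61, I)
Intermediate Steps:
Function('U')(S) = Add(83, S)
h = -11953 (h = Add(Mul(-106, 112), -81) = Add(-11872, -81) = -11953)
O = Mul(10, I, Pow(59, Rational(1, 2))) (O = Pow(Add(-5986, Add(83, 3)), Rational(1, 2)) = Pow(Add(-5986, 86), Rational(1, 2)) = Pow(-5900, Rational(1, 2)) = Mul(10, I, Pow(59, Rational(1, 2))) ≈ Mul(76.811, I))
Mul(h, Pow(O, -1)) = Mul(-11953, Pow(Mul(10, I, Pow(59, Rational(1, 2))), -1)) = Mul(-11953, Mul(Rational(-1, 590), I, Pow(59, Rational(1, 2)))) = Mul(Rational(11953, 590), I, Pow(59, Rational(1, 2)))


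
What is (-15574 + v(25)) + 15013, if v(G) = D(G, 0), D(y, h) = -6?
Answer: -567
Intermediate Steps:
v(G) = -6
(-15574 + v(25)) + 15013 = (-15574 - 6) + 15013 = -15580 + 15013 = -567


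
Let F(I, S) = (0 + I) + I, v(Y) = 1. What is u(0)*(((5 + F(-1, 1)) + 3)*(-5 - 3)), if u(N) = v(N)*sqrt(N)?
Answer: 0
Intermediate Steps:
F(I, S) = 2*I (F(I, S) = I + I = 2*I)
u(N) = sqrt(N) (u(N) = 1*sqrt(N) = sqrt(N))
u(0)*(((5 + F(-1, 1)) + 3)*(-5 - 3)) = sqrt(0)*(((5 + 2*(-1)) + 3)*(-5 - 3)) = 0*(((5 - 2) + 3)*(-8)) = 0*((3 + 3)*(-8)) = 0*(6*(-8)) = 0*(-48) = 0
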